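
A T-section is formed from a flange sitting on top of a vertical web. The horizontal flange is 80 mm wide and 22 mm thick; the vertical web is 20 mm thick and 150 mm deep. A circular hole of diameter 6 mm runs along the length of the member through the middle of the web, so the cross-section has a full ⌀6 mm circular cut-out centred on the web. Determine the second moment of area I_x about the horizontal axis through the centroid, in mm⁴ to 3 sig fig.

I_x ≈ 1.39 × 10⁷ mm⁴

Treat the section as a set of non-overlapping primitives; coordinates are from the bounding-box lower-left.
Flange: 80 × 22, A = 1 760 mm², y = 161 mm, Ī = 70 987 mm⁴.
Web: 20 × 150, A = 3 000 mm², y = 75 mm, Ī = 5 625 000 mm⁴.
Hole (subtracted): ⌀6, A = 28.274 mm², y = 75 mm, Ī = 63.617 mm⁴.
Centroid: ȳ = ΣA·y / ΣA = 106.99 mm.
Transfer each piece to the horizontal axis through the centroid using Ī + A·d² with d = y − 106.99:
  flange: d = 54.012 mm → contributes +5 205 365 mm⁴
  web: d = -31.988 mm → contributes +8 694 760 mm⁴
  hole: d = -31.988 mm → contributes −28 995 mm⁴
Total I = 13 871 129 mm⁴.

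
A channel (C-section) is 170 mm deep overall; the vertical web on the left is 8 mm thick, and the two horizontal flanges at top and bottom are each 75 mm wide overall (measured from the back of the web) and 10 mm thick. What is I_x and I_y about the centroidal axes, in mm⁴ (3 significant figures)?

Treat the section as a set of non-overlapping primitives; coordinates are from the bounding-box lower-left.
Web: 8 × 170, A = 1 360 mm², y = 85 mm, Ī = 3 275 333 mm⁴.
Top flange (beyond web): 67 × 10, A = 670 mm², y = 165 mm, Ī = 5583.3 mm⁴.
Bottom flange (beyond web): 67 × 10, A = 670 mm², y = 5 mm, Ī = 5583.3 mm⁴.
By symmetry the centroid is at mid-height, ȳ = 85 mm.
Transfer each piece to the centroidal x-axis using Ī + A·d² with d = y − 85:
  web: d = 0 mm → contributes +3 275 333 mm⁴
  top flange (beyond web): d = 80 mm → contributes +4 293 583 mm⁴
  bottom flange (beyond web): d = -80 mm → contributes +4 293 583 mm⁴
Total I = 11 862 500 mm⁴.
For the y-axis: x̄ = 22.611 mm.
Repeating about the centroidal y-axis gives I_y = 1 457 692 mm⁴.

I_x ≈ 1.19 × 10⁷ mm⁴, I_y ≈ 1.46 × 10⁶ mm⁴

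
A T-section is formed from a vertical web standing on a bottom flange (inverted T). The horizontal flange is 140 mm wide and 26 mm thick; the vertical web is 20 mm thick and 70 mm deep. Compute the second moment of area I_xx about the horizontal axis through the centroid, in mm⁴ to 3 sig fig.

I_xx ≈ 3.11 × 10⁶ mm⁴

Treat the section as a set of non-overlapping primitives; coordinates are from the bounding-box lower-left.
Flange: 140 × 26, A = 3 640 mm², y = 13 mm, Ī = 205 053 mm⁴.
Web: 20 × 70, A = 1 400 mm², y = 61 mm, Ī = 571 667 mm⁴.
Centroid: ȳ = ΣA·y / ΣA = 26.333 mm.
Transfer each piece to the horizontal axis through the centroid using Ī + A·d² with d = y − 26.333:
  flange: d = -13.333 mm → contributes +852 164 mm⁴
  web: d = 34.667 mm → contributes +2 254 156 mm⁴
Total I = 3 106 320 mm⁴.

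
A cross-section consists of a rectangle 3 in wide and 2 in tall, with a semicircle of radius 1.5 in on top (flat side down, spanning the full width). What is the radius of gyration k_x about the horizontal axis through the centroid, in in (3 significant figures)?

k_x ≈ 0.945 in

Break the section into simple shapes (no overlaps), measuring from the bottom-left corner of the bounding box.
Rectangular body: 3 × 2, A = 6 in², y = 1 in, Ī = 2 in⁴.
Semicircular cap: semicircle r = 1.5, A = 3.5343 in², y = 2.6366 in, Ī = 0.55564 in⁴.
Centroid: ȳ = ΣA·y / ΣA = 1.6067 in.
Transfer each piece to the horizontal axis through the centroid using Ī + A·d² with d = y − 1.6067:
  rectangular body: d = -0.60668 in → contributes +4.2084 in⁴
  semicircular cap: d = 1.0299 in → contributes +4.3047 in⁴
Total I = 8.5131 in⁴.
Radius of gyration: k = √(I/A) = √(8.5131 / 9.5343) = 0.94493 in.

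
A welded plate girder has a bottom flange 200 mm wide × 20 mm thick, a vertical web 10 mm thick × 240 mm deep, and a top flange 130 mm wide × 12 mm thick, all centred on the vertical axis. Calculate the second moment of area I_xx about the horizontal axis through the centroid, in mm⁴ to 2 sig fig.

Decompose the section into non-overlapping parts with the origin at the bottom-left of its bounding rectangle.
Bottom plate: 200 × 20, A = 4 000 mm², y = 10 mm, Ī = 133 333 mm⁴.
Web plate: 10 × 240, A = 2 400 mm², y = 140 mm, Ī = 11 520 000 mm⁴.
Top plate: 130 × 12, A = 1 560 mm², y = 266 mm, Ī = 18 720 mm⁴.
Centroid: ȳ = ΣA·y / ΣA = 99.37 mm.
Transfer each piece to the horizontal axis through the centroid using Ī + A·d² with d = y − 99.37:
  bottom plate: d = -89.37 mm → contributes +32 079 058 mm⁴
  web plate: d = 40.63 mm → contributes +15 482 530 mm⁴
  top plate: d = 166.6 mm → contributes +43 334 635 mm⁴
Total I = 90 896 222 mm⁴.

I_xx ≈ 9.1 × 10⁷ mm⁴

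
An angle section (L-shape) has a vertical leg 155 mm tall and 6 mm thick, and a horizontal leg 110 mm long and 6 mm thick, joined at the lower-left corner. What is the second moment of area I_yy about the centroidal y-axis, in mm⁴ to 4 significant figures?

I_yy ≈ 1.695 × 10⁶ mm⁴

Decompose the section into non-overlapping parts with the origin at the bottom-left of its bounding rectangle.
Vertical leg: 6 × 155, A = 930 mm², x = 3 mm, Ī = 2 790 mm⁴.
Horizontal leg (remainder): 104 × 6, A = 624 mm², x = 58 mm, Ī = 562 432 mm⁴.
Centroid: x̄ = ΣA·x / ΣA = 25.0849 mm.
Transfer each piece to the centroidal y-axis using Ī + A·d² with d = x − 25.0849:
  vertical leg: d = -22.0849 mm → contributes +456 393 mm⁴
  horizontal leg (remainder): d = 32.9151 mm → contributes +1 238 474 mm⁴
Total I = 1 694 867 mm⁴.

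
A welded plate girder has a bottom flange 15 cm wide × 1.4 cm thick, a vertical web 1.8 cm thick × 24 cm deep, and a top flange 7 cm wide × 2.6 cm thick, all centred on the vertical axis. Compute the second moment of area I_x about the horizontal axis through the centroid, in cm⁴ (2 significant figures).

Treat the section as a set of non-overlapping primitives; coordinates are from the bounding-box lower-left.
Bottom plate: 15 × 1.4, A = 21 cm², y = 0.7 cm, Ī = 3.43 cm⁴.
Web plate: 1.8 × 24, A = 43.2 cm², y = 13.4 cm, Ī = 2 074 cm⁴.
Top plate: 7 × 2.6, A = 18.2 cm², y = 26.7 cm, Ī = 10.25 cm⁴.
Centroid: ȳ = ΣA·y / ΣA = 13.1 cm.
Transfer each piece to the horizontal axis through the centroid using Ī + A·d² with d = y − 13.1:
  bottom plate: d = -12.4 cm → contributes +3 233 cm⁴
  web plate: d = 0.299 cm → contributes +2 077 cm⁴
  top plate: d = 13.6 cm → contributes +3 376 cm⁴
Total I = 8 686 cm⁴.

I_x ≈ 8700 cm⁴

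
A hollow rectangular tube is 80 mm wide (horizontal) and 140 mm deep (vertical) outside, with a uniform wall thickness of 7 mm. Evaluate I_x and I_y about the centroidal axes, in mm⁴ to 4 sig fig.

Treat the section as a set of non-overlapping primitives; coordinates are from the bounding-box lower-left.
Outer rectangle: 80 × 140, A = 11 200 mm², y = 70 mm, Ī = 18 293 333 mm⁴.
Inner void (subtracted): 66 × 126, A = 8 316 mm², y = 70 mm, Ī = 11 002 068 mm⁴.
By symmetry the centroid is at mid-height, ȳ = 70 mm.
All pieces are centred on the centroidal x-axis, so I = ΣĪ (holes subtracted) = 7 291 265 mm⁴.
Repeating about the centroidal y-axis gives I_y = 2 954 625 mm⁴.

I_x ≈ 7.291 × 10⁶ mm⁴, I_y ≈ 2.955 × 10⁶ mm⁴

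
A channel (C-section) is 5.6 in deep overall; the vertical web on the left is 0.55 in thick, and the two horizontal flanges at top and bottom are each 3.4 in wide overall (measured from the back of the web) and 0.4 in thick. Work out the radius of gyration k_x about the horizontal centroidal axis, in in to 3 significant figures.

k_x ≈ 2.09 in

Break the section into simple shapes (no overlaps), measuring from the bottom-left corner of the bounding box.
Web: 0.55 × 5.6, A = 3.08 in², y = 2.8 in, Ī = 8.0491 in⁴.
Top flange (beyond web): 2.85 × 0.4, A = 1.14 in², y = 5.4 in, Ī = 0.0152 in⁴.
Bottom flange (beyond web): 2.85 × 0.4, A = 1.14 in², y = 0.2 in, Ī = 0.0152 in⁴.
By symmetry the centroid is at mid-height, ȳ = 2.8 in.
Transfer each piece to the horizontal centroidal axis using Ī + A·d² with d = y − 2.8:
  web: d = 0 in → contributes +8.0491 in⁴
  top flange (beyond web): d = 2.6 in → contributes +7.7216 in⁴
  bottom flange (beyond web): d = -2.6 in → contributes +7.7216 in⁴
Total I = 23.492 in⁴.
Radius of gyration: k = √(I/A) = √(23.492 / 5.36) = 2.0935 in.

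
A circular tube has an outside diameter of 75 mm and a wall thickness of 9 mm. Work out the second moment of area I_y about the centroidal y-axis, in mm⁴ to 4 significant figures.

Treat the section as a set of non-overlapping primitives; coordinates are from the bounding-box lower-left.
Outer circle: ⌀75, A = 4417.86 mm², x = 37.5 mm, Ī = 1 553 156 mm⁴.
Bore (subtracted): ⌀57, A = 2551.76 mm², x = 37.5 mm, Ī = 518 166 mm⁴.
By symmetry the centroid is at mid-width, x̄ = 37.5 mm.
All pieces are centred on the centroidal y-axis, so I = ΣĪ (holes subtracted) = 1 034 989 mm⁴.

I_y ≈ 1.035 × 10⁶ mm⁴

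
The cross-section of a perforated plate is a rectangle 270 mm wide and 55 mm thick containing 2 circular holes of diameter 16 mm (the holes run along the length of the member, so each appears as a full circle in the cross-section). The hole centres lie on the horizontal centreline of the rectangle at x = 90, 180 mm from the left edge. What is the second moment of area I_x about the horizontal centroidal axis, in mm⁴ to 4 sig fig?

I_x ≈ 3.737 × 10⁶ mm⁴

Decompose the section into non-overlapping parts with the origin at the bottom-left of its bounding rectangle.
Plate: 270 × 55, A = 14 850 mm², y = 27.5 mm, Ī = 3 743 438 mm⁴.
Hole 1 (subtracted): ⌀16, A = 201.062 mm², y = 27.5 mm, Ī = 3216.99 mm⁴.
Hole 2 (subtracted): ⌀16, A = 201.062 mm², y = 27.5 mm, Ī = 3216.99 mm⁴.
By symmetry the centroid is at mid-height, ȳ = 27.5 mm.
All pieces are centred on the horizontal centroidal axis, so I = ΣĪ (holes subtracted) = 3 737 004 mm⁴.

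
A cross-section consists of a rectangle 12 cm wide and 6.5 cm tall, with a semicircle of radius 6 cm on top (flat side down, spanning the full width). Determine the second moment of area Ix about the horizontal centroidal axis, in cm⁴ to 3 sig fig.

Ix ≈ 1520 cm⁴

Break the section into simple shapes (no overlaps), measuring from the bottom-left corner of the bounding box.
Rectangular body: 12 × 6.5, A = 78 cm², y = 3.25 cm, Ī = 274.63 cm⁴.
Semicircular cap: semicircle r = 6, A = 56.549 cm², y = 9.0465 cm, Ī = 142.25 cm⁴.
Centroid: ȳ = ΣA·y / ΣA = 5.6862 cm.
Transfer each piece to the horizontal centroidal axis using Ī + A·d² with d = y − 5.6862:
  rectangular body: d = -2.4362 cm → contributes +737.55 cm⁴
  semicircular cap: d = 3.3603 cm → contributes +780.78 cm⁴
Total I = 1518.3 cm⁴.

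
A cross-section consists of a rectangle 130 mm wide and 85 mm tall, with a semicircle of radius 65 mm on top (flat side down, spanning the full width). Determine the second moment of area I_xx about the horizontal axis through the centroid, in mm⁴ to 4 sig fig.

Split into non-overlapping primitives; take the origin at the lower-left of the bounding box.
Rectangular body: 130 × 85, A = 11 050 mm², y = 42.5 mm, Ī = 6 653 021 mm⁴.
Semicircular cap: semicircle r = 65, A = 6636.61 mm², y = 112.587 mm, Ī = 1 959 230 mm⁴.
Centroid: ȳ = ΣA·y / ΣA = 68.799 mm.
Transfer each piece to the horizontal axis through the centroid using Ī + A·d² with d = y − 68.799:
  rectangular body: d = -26.299 mm → contributes +14 295 587 mm⁴
  semicircular cap: d = 43.7879 mm → contributes +14 684 145 mm⁴
Total I = 28 979 732 mm⁴.

I_xx ≈ 2.898 × 10⁷ mm⁴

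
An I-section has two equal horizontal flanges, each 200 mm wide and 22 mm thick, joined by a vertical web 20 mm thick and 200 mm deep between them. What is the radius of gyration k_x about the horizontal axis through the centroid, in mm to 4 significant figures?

Split into non-overlapping primitives; take the origin at the lower-left of the bounding box.
Bottom flange: 200 × 22, A = 4 400 mm², y = 11 mm, Ī = 177 467 mm⁴.
Web: 20 × 200, A = 4 000 mm², y = 122 mm, Ī = 13 333 333 mm⁴.
Top flange: 200 × 22, A = 4 400 mm², y = 233 mm, Ī = 177 467 mm⁴.
By symmetry the centroid is at mid-height, ȳ = 122 mm.
Transfer each piece to the horizontal axis through the centroid using Ī + A·d² with d = y − 122:
  bottom flange: d = -111 mm → contributes +54 389 867 mm⁴
  web: d = 0 mm → contributes +13 333 333 mm⁴
  top flange: d = 111 mm → contributes +54 389 867 mm⁴
Total I = 122 113 067 mm⁴.
Radius of gyration: k = √(I/A) = √(122 113 067 / 12 800) = 97.6734 mm.

k_x ≈ 97.67 mm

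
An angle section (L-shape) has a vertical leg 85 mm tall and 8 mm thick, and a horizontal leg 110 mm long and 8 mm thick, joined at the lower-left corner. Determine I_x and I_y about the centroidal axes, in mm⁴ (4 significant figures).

Split into non-overlapping primitives; take the origin at the lower-left of the bounding box.
Vertical leg: 8 × 85, A = 680 mm², y = 42.5 mm, Ī = 409 417 mm⁴.
Horizontal leg (remainder): 102 × 8, A = 816 mm², y = 4 mm, Ī = 4 352 mm⁴.
Centroid: ȳ = ΣA·y / ΣA = 21.5 mm.
Transfer each piece to the centroidal x-axis using Ī + A·d² with d = y − 21.5:
  vertical leg: d = 21 mm → contributes +709 297 mm⁴
  horizontal leg (remainder): d = -17.5 mm → contributes +254 252 mm⁴
Total I = 963 549 mm⁴.
For the y-axis: x̄ = 34 mm.
Repeating about the centroidal y-axis gives I_y = 1 833 099 mm⁴.

I_x ≈ 9.635 × 10⁵ mm⁴, I_y ≈ 1.833 × 10⁶ mm⁴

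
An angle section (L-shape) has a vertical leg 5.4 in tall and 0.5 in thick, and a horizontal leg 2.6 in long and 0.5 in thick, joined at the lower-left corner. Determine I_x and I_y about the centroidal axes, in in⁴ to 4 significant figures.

Treat the section as a set of non-overlapping primitives; coordinates are from the bounding-box lower-left.
Vertical leg: 0.5 × 5.4, A = 2.7 in², y = 2.7 in, Ī = 6.561 in⁴.
Horizontal leg (remainder): 2.1 × 0.5, A = 1.05 in², y = 0.25 in, Ī = 0.021875 in⁴.
Centroid: ȳ = ΣA·y / ΣA = 2.014 in.
Transfer each piece to the centroidal x-axis using Ī + A·d² with d = y − 2.014:
  vertical leg: d = 0.686 in → contributes +7.83161 in⁴
  horizontal leg (remainder): d = -1.764 in → contributes +3.28916 in⁴
Total I = 11.1208 in⁴.
For the y-axis: x̄ = 0.614 in.
Repeating about the centroidal y-axis gives I_y = 1.71977 in⁴.

I_x ≈ 11.12 in⁴, I_y ≈ 1.720 in⁴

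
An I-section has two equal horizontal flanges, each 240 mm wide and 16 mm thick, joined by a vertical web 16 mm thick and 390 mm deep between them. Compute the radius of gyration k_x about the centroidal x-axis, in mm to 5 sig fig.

k_x ≈ 168.61 mm

Decompose the section into non-overlapping parts with the origin at the bottom-left of its bounding rectangle.
Bottom flange: 240 × 16, A = 3 840 mm², y = 8 mm, Ī = 81 920 mm⁴.
Web: 16 × 390, A = 6 240 mm², y = 211 mm, Ī = 79 092 000 mm⁴.
Top flange: 240 × 16, A = 3 840 mm², y = 414 mm, Ī = 81 920 mm⁴.
By symmetry the centroid is at mid-height, ȳ = 211 mm.
Transfer each piece to the centroidal x-axis using Ī + A·d² with d = y − 211:
  bottom flange: d = -203 mm → contributes +158 324 480 mm⁴
  web: d = 0 mm → contributes +79 092 000 mm⁴
  top flange: d = 203 mm → contributes +158 324 480 mm⁴
Total I = 395 740 960 mm⁴.
Radius of gyration: k = √(I/A) = √(395 740 960 / 13 920) = 168.611 mm.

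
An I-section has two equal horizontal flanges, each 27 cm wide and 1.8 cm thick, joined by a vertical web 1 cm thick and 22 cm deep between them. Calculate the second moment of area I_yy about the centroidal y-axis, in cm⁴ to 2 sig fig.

Decompose the section into non-overlapping parts with the origin at the bottom-left of its bounding rectangle.
Bottom flange: 27 × 1.8, A = 48.6 cm², x = 13.5 cm, Ī = 2 952 cm⁴.
Web: 1 × 22, A = 22 cm², x = 13.5 cm, Ī = 1.833 cm⁴.
Top flange: 27 × 1.8, A = 48.6 cm², x = 13.5 cm, Ī = 2 952 cm⁴.
By symmetry the centroid is at mid-width, x̄ = 13.5 cm.
All pieces are centred on the centroidal y-axis, so I = ΣĪ = 5 907 cm⁴.

I_yy ≈ 5900 cm⁴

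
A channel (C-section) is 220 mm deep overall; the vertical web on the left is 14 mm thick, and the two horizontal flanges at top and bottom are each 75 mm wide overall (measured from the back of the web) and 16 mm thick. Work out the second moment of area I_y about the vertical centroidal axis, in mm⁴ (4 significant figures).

I_y ≈ 2.336 × 10⁶ mm⁴

Treat the section as a set of non-overlapping primitives; coordinates are from the bounding-box lower-left.
Web: 14 × 220, A = 3 080 mm², x = 7 mm, Ī = 50306.7 mm⁴.
Top flange (beyond web): 61 × 16, A = 976 mm², x = 44.5 mm, Ī = 302 641 mm⁴.
Bottom flange (beyond web): 61 × 16, A = 976 mm², x = 44.5 mm, Ī = 302 641 mm⁴.
Centroid: x̄ = ΣA·x / ΣA = 21.5469 mm.
Transfer each piece to the vertical centroidal axis using Ī + A·d² with d = x − 21.5469:
  web: d = -14.5469 mm → contributes +702 073 mm⁴
  top flange (beyond web): d = 22.9531 mm → contributes +816 842 mm⁴
  bottom flange (beyond web): d = 22.9531 mm → contributes +816 842 mm⁴
Total I = 2 335 756 mm⁴.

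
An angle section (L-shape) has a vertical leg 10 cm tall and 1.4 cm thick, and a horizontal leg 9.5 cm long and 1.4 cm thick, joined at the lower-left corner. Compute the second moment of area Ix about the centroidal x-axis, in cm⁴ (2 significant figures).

Ix ≈ 230 cm⁴

Split into non-overlapping primitives; take the origin at the lower-left of the bounding box.
Vertical leg: 1.4 × 10, A = 14 cm², y = 5 cm, Ī = 116.7 cm⁴.
Horizontal leg (remainder): 8.1 × 1.4, A = 11.34 cm², y = 0.7 cm, Ī = 1.852 cm⁴.
Centroid: ȳ = ΣA·y / ΣA = 3.076 cm.
Transfer each piece to the centroidal x-axis using Ī + A·d² with d = y − 3.076:
  vertical leg: d = 1.924 cm → contributes +168.5 cm⁴
  horizontal leg (remainder): d = -2.376 cm → contributes +65.85 cm⁴
Total I = 234.4 cm⁴.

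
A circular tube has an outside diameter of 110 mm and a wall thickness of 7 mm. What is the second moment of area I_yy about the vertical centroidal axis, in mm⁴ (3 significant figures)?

Decompose the section into non-overlapping parts with the origin at the bottom-left of its bounding rectangle.
Outer circle: ⌀110, A = 9503.3 mm², x = 55 mm, Ī = 7 186 884 mm⁴.
Bore (subtracted): ⌀96, A = 7238.2 mm², x = 55 mm, Ī = 4 169 220 mm⁴.
By symmetry the centroid is at mid-width, x̄ = 55 mm.
All pieces are centred on the vertical centroidal axis, so I = ΣĪ (holes subtracted) = 3 017 664 mm⁴.

I_yy ≈ 3.02 × 10⁶ mm⁴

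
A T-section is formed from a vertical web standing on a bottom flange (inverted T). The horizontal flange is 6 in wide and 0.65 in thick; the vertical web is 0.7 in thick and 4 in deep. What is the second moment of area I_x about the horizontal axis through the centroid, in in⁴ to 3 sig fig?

I_x ≈ 12.7 in⁴

Treat the section as a set of non-overlapping primitives; coordinates are from the bounding-box lower-left.
Flange: 6 × 0.65, A = 3.9 in², y = 0.325 in, Ī = 0.13731 in⁴.
Web: 0.7 × 4, A = 2.8 in², y = 2.65 in, Ī = 3.7333 in⁴.
Centroid: ȳ = ΣA·y / ΣA = 1.2966 in.
Transfer each piece to the horizontal axis through the centroid using Ī + A·d² with d = y − 1.2966:
  flange: d = -0.97164 in → contributes +3.8193 in⁴
  web: d = 1.3534 in → contributes +8.8618 in⁴
Total I = 12.681 in⁴.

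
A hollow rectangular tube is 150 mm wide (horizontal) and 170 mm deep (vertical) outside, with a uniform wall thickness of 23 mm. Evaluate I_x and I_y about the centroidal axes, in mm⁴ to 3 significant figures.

I_x ≈ 4.49 × 10⁷ mm⁴, I_y ≈ 3.62 × 10⁷ mm⁴

Split into non-overlapping primitives; take the origin at the lower-left of the bounding box.
Outer rectangle: 150 × 170, A = 25 500 mm², y = 85 mm, Ī = 61 412 500 mm⁴.
Inner void (subtracted): 104 × 124, A = 12 896 mm², y = 85 mm, Ī = 16 524 075 mm⁴.
By symmetry the centroid is at mid-height, ȳ = 85 mm.
All pieces are centred on the centroidal x-axis, so I = ΣĪ (holes subtracted) = 44 888 425 mm⁴.
Repeating about the centroidal y-axis gives I_y = 36 188 905 mm⁴.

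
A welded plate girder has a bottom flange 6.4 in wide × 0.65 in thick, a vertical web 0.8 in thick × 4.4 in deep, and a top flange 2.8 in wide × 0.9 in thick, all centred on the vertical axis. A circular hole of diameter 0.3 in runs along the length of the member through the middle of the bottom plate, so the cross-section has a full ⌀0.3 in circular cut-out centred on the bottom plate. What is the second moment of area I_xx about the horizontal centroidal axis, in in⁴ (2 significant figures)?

Decompose the section into non-overlapping parts with the origin at the bottom-left of its bounding rectangle.
Bottom plate: 6.4 × 0.65, A = 4.16 in², y = 0.325 in, Ī = 0.1465 in⁴.
Web plate: 0.8 × 4.4, A = 3.52 in², y = 2.85 in, Ī = 5.679 in⁴.
Top plate: 2.8 × 0.9, A = 2.52 in², y = 5.5 in, Ī = 0.1701 in⁴.
Hole (subtracted): ⌀0.3, A = 0.07069 in², y = 0.325 in, Ī = 0.0003976 in⁴.
Centroid: ȳ = ΣA·y / ΣA = 2.49 in.
Transfer each piece to the horizontal centroidal axis using Ī + A·d² with d = y − 2.49:
  bottom plate: d = -2.165 in → contributes +19.64 in⁴
  web plate: d = 0.3601 in → contributes +6.135 in⁴
  top plate: d = 3.01 in → contributes +23 in⁴
  hole: d = -2.165 in → contributes −0.3317 in⁴
Total I = 48.45 in⁴.

I_xx ≈ 48 in⁴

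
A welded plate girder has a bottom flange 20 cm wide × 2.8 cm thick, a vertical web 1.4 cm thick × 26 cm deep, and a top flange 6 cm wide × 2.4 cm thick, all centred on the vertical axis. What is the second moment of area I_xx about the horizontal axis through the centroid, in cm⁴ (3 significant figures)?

I_xx ≈ 1.32 × 10⁴ cm⁴

Split into non-overlapping primitives; take the origin at the lower-left of the bounding box.
Bottom plate: 20 × 2.8, A = 56 cm², y = 1.4 cm, Ī = 36.587 cm⁴.
Web plate: 1.4 × 26, A = 36.4 cm², y = 15.8 cm, Ī = 2050.5 cm⁴.
Top plate: 6 × 2.4, A = 14.4 cm², y = 30 cm, Ī = 6.912 cm⁴.
Centroid: ȳ = ΣA·y / ΣA = 10.164 cm.
Transfer each piece to the horizontal axis through the centroid using Ī + A·d² with d = y − 10.164:
  bottom plate: d = -8.764 cm → contributes +4337.9 cm⁴
  web plate: d = 5.636 cm → contributes +3206.7 cm⁴
  top plate: d = 19.836 cm → contributes +5672.8 cm⁴
Total I = 13 217 cm⁴.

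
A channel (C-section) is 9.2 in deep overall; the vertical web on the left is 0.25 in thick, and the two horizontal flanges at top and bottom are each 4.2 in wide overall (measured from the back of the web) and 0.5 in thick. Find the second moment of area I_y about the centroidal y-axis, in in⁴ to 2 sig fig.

I_y ≈ 12 in⁴

Treat the section as a set of non-overlapping primitives; coordinates are from the bounding-box lower-left.
Web: 0.25 × 9.2, A = 2.3 in², x = 0.125 in, Ī = 0.01198 in⁴.
Top flange (beyond web): 3.95 × 0.5, A = 1.975 in², x = 2.225 in, Ī = 2.568 in⁴.
Bottom flange (beyond web): 3.95 × 0.5, A = 1.975 in², x = 2.225 in, Ī = 2.568 in⁴.
Centroid: x̄ = ΣA·x / ΣA = 1.452 in.
Transfer each piece to the centroidal y-axis using Ī + A·d² with d = x − 1.452:
  web: d = -1.327 in → contributes +4.063 in⁴
  top flange (beyond web): d = 0.7728 in → contributes +3.747 in⁴
  bottom flange (beyond web): d = 0.7728 in → contributes +3.747 in⁴
Total I = 11.56 in⁴.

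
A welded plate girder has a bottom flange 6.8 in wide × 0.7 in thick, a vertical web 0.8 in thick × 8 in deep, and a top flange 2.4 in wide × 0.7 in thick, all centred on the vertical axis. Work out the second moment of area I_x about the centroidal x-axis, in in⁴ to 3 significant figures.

I_x ≈ 142 in⁴

Break the section into simple shapes (no overlaps), measuring from the bottom-left corner of the bounding box.
Bottom plate: 6.8 × 0.7, A = 4.76 in², y = 0.35 in, Ī = 0.19437 in⁴.
Web plate: 0.8 × 8, A = 6.4 in², y = 4.7 in, Ī = 34.133 in⁴.
Top plate: 2.4 × 0.7, A = 1.68 in², y = 9.05 in, Ī = 0.0686 in⁴.
Centroid: ȳ = ΣA·y / ΣA = 3.6565 in.
Transfer each piece to the centroidal x-axis using Ī + A·d² with d = y − 3.6565:
  bottom plate: d = -3.3065 in → contributes +52.236 in⁴
  web plate: d = 1.0435 in → contributes +41.102 in⁴
  top plate: d = 5.3935 in → contributes +48.939 in⁴
Total I = 142.28 in⁴.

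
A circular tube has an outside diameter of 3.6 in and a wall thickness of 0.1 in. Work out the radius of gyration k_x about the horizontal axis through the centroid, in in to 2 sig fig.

Break the section into simple shapes (no overlaps), measuring from the bottom-left corner of the bounding box.
Outer circle: ⌀3.6, A = 10.18 in², y = 1.8 in, Ī = 8.245 in⁴.
Bore (subtracted): ⌀3.4, A = 9.079 in², y = 1.8 in, Ī = 6.56 in⁴.
By symmetry the centroid is at mid-height, ȳ = 1.8 in.
All pieces are centred on the horizontal axis through the centroid, so I = ΣĪ (holes subtracted) = 1.685 in⁴.
Radius of gyration: k = √(I/A) = √(1.685 / 1.1) = 1.238 in.

k_x ≈ 1.2 in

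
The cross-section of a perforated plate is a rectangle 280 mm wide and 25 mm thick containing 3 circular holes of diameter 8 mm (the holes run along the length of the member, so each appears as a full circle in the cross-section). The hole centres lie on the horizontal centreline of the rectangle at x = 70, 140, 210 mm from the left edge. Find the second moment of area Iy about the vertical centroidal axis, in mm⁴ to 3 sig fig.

Iy ≈ 4.52 × 10⁷ mm⁴

Treat the section as a set of non-overlapping primitives; coordinates are from the bounding-box lower-left.
Plate: 280 × 25, A = 7 000 mm², x = 140 mm, Ī = 45 733 333 mm⁴.
Hole 1 (subtracted): ⌀8, A = 50.265 mm², x = 70 mm, Ī = 201.06 mm⁴.
Hole 2 (subtracted): ⌀8, A = 50.265 mm², x = 140 mm, Ī = 201.06 mm⁴.
Hole 3 (subtracted): ⌀8, A = 50.265 mm², x = 210 mm, Ī = 201.06 mm⁴.
By symmetry the centroid is at mid-width, x̄ = 140 mm.
Transfer each piece to the vertical centroidal axis using Ī + A·d² with d = x − 140:
  plate: d = 0 mm → contributes +45 733 333 mm⁴
  hole 1: d = -70 mm → contributes −246 502 mm⁴
  hole 2: d = 0 mm → contributes −201.06 mm⁴
  hole 3: d = 70 mm → contributes −246 502 mm⁴
Total I = 45 240 128 mm⁴.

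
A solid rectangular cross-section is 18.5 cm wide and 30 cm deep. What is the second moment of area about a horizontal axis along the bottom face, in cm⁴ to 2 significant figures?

The section: 18.5 × 30, A = 555 cm², y = 15 cm, Ī = 41 625 cm⁴.
Transfer it to a horizontal axis along the bottom face using Ī + A·d² with d = y − 0:
  the section: d = 15 cm → contributes +166 500 cm⁴
Total I = 166 500 cm⁴.

I_base ≈ 1.7 × 10⁵ cm⁴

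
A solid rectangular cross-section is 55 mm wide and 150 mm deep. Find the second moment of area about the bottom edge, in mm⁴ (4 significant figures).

The section: 55 × 150, A = 8 250 mm², y = 75 mm, Ī = 15 468 750 mm⁴.
Transfer it to the base of the section using Ī + A·d² with d = y − 0:
  the section: d = 75 mm → contributes +61 875 000 mm⁴
Total I = 61 875 000 mm⁴.

I_base ≈ 6.188 × 10⁷ mm⁴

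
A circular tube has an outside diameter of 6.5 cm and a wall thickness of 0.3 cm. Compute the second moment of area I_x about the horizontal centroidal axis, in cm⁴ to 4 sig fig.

Treat the section as a set of non-overlapping primitives; coordinates are from the bounding-box lower-left.
Outer circle: ⌀6.5, A = 33.1831 cm², y = 3.25 cm, Ī = 87.6241 cm⁴.
Bore (subtracted): ⌀5.9, A = 27.3397 cm², y = 3.25 cm, Ī = 59.481 cm⁴.
By symmetry the centroid is at mid-height, ȳ = 3.25 cm.
All pieces are centred on the horizontal centroidal axis, so I = ΣĪ (holes subtracted) = 28.1431 cm⁴.

I_x ≈ 28.14 cm⁴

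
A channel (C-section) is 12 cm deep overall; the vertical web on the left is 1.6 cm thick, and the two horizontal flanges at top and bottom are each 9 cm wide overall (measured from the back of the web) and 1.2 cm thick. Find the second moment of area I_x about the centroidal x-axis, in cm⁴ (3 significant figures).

I_x ≈ 750 cm⁴

Decompose the section into non-overlapping parts with the origin at the bottom-left of its bounding rectangle.
Web: 1.6 × 12, A = 19.2 cm², y = 6 cm, Ī = 230.4 cm⁴.
Top flange (beyond web): 7.4 × 1.2, A = 8.88 cm², y = 11.4 cm, Ī = 1.0656 cm⁴.
Bottom flange (beyond web): 7.4 × 1.2, A = 8.88 cm², y = 0.6 cm, Ī = 1.0656 cm⁴.
By symmetry the centroid is at mid-height, ȳ = 6 cm.
Transfer each piece to the centroidal x-axis using Ī + A·d² with d = y − 6:
  web: d = 0 cm → contributes +230.4 cm⁴
  top flange (beyond web): d = 5.4 cm → contributes +260.01 cm⁴
  bottom flange (beyond web): d = -5.4 cm → contributes +260.01 cm⁴
Total I = 750.41 cm⁴.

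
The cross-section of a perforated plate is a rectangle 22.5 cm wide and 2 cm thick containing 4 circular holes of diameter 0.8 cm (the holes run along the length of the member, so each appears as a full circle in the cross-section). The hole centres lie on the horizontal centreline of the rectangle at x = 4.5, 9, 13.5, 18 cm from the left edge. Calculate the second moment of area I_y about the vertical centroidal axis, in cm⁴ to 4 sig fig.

Break the section into simple shapes (no overlaps), measuring from the bottom-left corner of the bounding box.
Plate: 22.5 × 2, A = 45 cm², x = 11.25 cm, Ī = 1898.44 cm⁴.
Hole 1 (subtracted): ⌀0.8, A = 0.502655 cm², x = 4.5 cm, Ī = 0.0201062 cm⁴.
Hole 2 (subtracted): ⌀0.8, A = 0.502655 cm², x = 9 cm, Ī = 0.0201062 cm⁴.
Hole 3 (subtracted): ⌀0.8, A = 0.502655 cm², x = 13.5 cm, Ī = 0.0201062 cm⁴.
Hole 4 (subtracted): ⌀0.8, A = 0.502655 cm², x = 18 cm, Ī = 0.0201062 cm⁴.
By symmetry the centroid is at mid-width, x̄ = 11.25 cm.
Transfer each piece to the vertical centroidal axis using Ī + A·d² with d = x − 11.25:
  plate: d = 0 cm → contributes +1898.44 cm⁴
  hole 1: d = -6.75 cm → contributes −22.9223 cm⁴
  hole 2: d = -2.25 cm → contributes −2.5648 cm⁴
  hole 3: d = 2.25 cm → contributes −2.5648 cm⁴
  hole 4: d = 6.75 cm → contributes −22.9223 cm⁴
Total I = 1847.46 cm⁴.

I_y ≈ 1847 cm⁴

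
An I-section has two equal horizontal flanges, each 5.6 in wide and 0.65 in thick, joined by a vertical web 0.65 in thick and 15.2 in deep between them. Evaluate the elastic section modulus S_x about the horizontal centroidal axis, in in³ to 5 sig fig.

Split into non-overlapping primitives; take the origin at the lower-left of the bounding box.
Bottom flange: 5.6 × 0.65, A = 3.64 in², y = 0.325 in, Ī = 0.1281583 in⁴.
Web: 0.65 × 15.2, A = 9.88 in², y = 8.25 in, Ī = 190.2229 in⁴.
Top flange: 5.6 × 0.65, A = 3.64 in², y = 16.175 in, Ī = 0.1281583 in⁴.
By symmetry the centroid is at mid-height, ȳ = 8.25 in.
Transfer each piece to the horizontal centroidal axis using Ī + A·d² with d = y − 8.25:
  bottom flange: d = -7.925 in → contributes +228.7406 in⁴
  web: d = 0 in → contributes +190.2229 in⁴
  top flange: d = 7.925 in → contributes +228.7406 in⁴
Total I = 647.7042 in⁴.
Extreme fibre distance c = 8.25 in; S = I/c = 78.5096 in³.

S_x ≈ 78.510 in³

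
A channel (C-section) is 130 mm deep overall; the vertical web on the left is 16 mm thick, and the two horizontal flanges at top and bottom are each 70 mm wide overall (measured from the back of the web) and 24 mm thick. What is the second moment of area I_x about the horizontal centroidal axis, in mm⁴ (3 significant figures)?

Treat the section as a set of non-overlapping primitives; coordinates are from the bounding-box lower-left.
Web: 16 × 130, A = 2 080 mm², y = 65 mm, Ī = 2 929 333 mm⁴.
Top flange (beyond web): 54 × 24, A = 1 296 mm², y = 118 mm, Ī = 62 208 mm⁴.
Bottom flange (beyond web): 54 × 24, A = 1 296 mm², y = 12 mm, Ī = 62 208 mm⁴.
By symmetry the centroid is at mid-height, ȳ = 65 mm.
Transfer each piece to the horizontal centroidal axis using Ī + A·d² with d = y − 65:
  web: d = 0 mm → contributes +2 929 333 mm⁴
  top flange (beyond web): d = 53 mm → contributes +3 702 672 mm⁴
  bottom flange (beyond web): d = -53 mm → contributes +3 702 672 mm⁴
Total I = 10 334 677 mm⁴.

I_x ≈ 1.03 × 10⁷ mm⁴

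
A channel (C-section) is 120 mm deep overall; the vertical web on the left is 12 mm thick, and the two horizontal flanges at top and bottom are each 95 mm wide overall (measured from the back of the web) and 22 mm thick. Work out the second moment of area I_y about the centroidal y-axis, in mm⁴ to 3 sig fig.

Treat the section as a set of non-overlapping primitives; coordinates are from the bounding-box lower-left.
Web: 12 × 120, A = 1 440 mm², x = 6 mm, Ī = 17 280 mm⁴.
Top flange (beyond web): 83 × 22, A = 1 826 mm², x = 53.5 mm, Ī = 1 048 276 mm⁴.
Bottom flange (beyond web): 83 × 22, A = 1 826 mm², x = 53.5 mm, Ī = 1 048 276 mm⁴.
Centroid: x̄ = ΣA·x / ΣA = 40.067 mm.
Transfer each piece to the centroidal y-axis using Ī + A·d² with d = x − 40.067:
  web: d = -34.067 mm → contributes +1 688 503 mm⁴
  top flange (beyond web): d = 13.433 mm → contributes +1 377 762 mm⁴
  bottom flange (beyond web): d = 13.433 mm → contributes +1 377 762 mm⁴
Total I = 4 444 026 mm⁴.

I_y ≈ 4.44 × 10⁶ mm⁴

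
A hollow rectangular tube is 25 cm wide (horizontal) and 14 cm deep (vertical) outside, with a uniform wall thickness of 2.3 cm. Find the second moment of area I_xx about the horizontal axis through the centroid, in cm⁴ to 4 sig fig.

I_xx ≈ 4305 cm⁴

Break the section into simple shapes (no overlaps), measuring from the bottom-left corner of the bounding box.
Outer rectangle: 25 × 14, A = 350 cm², y = 7 cm, Ī = 5716.67 cm⁴.
Inner void (subtracted): 20.4 × 9.4, A = 191.76 cm², y = 7 cm, Ī = 1411.99 cm⁴.
By symmetry the centroid is at mid-height, ȳ = 7 cm.
All pieces are centred on the horizontal axis through the centroid, so I = ΣĪ (holes subtracted) = 4304.67 cm⁴.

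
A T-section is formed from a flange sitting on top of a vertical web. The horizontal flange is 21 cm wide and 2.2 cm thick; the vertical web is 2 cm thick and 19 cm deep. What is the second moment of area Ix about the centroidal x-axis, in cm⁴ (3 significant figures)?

Break the section into simple shapes (no overlaps), measuring from the bottom-left corner of the bounding box.
Flange: 21 × 2.2, A = 46.2 cm², y = 20.1 cm, Ī = 18.634 cm⁴.
Web: 2 × 19, A = 38 cm², y = 9.5 cm, Ī = 1143.2 cm⁴.
Centroid: ȳ = ΣA·y / ΣA = 15.316 cm.
Transfer each piece to the centroidal x-axis using Ī + A·d² with d = y − 15.316:
  flange: d = 4.7838 cm → contributes +1075.9 cm⁴
  web: d = -5.8162 cm → contributes +2428.6 cm⁴
Total I = 3504.5 cm⁴.

Ix ≈ 3500 cm⁴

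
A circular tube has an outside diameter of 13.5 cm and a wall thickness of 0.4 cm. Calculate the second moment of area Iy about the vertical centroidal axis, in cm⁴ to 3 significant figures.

Break the section into simple shapes (no overlaps), measuring from the bottom-left corner of the bounding box.
Outer circle: ⌀13.5, A = 143.14 cm², x = 6.75 cm, Ī = 1630.4 cm⁴.
Bore (subtracted): ⌀12.7, A = 126.68 cm², x = 6.75 cm, Ī = 1 277 cm⁴.
By symmetry the centroid is at mid-width, x̄ = 6.75 cm.
All pieces are centred on the vertical centroidal axis, so I = ΣĪ (holes subtracted) = 353.46 cm⁴.

Iy ≈ 353 cm⁴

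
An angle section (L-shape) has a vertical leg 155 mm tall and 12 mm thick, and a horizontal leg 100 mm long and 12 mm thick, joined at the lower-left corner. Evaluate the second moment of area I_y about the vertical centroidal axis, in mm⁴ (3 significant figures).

I_y ≈ 2.39 × 10⁶ mm⁴

Treat the section as a set of non-overlapping primitives; coordinates are from the bounding-box lower-left.
Vertical leg: 12 × 155, A = 1 860 mm², x = 6 mm, Ī = 22 320 mm⁴.
Horizontal leg (remainder): 88 × 12, A = 1 056 mm², x = 56 mm, Ī = 681 472 mm⁴.
Centroid: x̄ = ΣA·x / ΣA = 24.107 mm.
Transfer each piece to the vertical centroidal axis using Ī + A·d² with d = x − 24.107:
  vertical leg: d = -18.107 mm → contributes +632 146 mm⁴
  horizontal leg (remainder): d = 31.893 mm → contributes +1 755 597 mm⁴
Total I = 2 387 743 mm⁴.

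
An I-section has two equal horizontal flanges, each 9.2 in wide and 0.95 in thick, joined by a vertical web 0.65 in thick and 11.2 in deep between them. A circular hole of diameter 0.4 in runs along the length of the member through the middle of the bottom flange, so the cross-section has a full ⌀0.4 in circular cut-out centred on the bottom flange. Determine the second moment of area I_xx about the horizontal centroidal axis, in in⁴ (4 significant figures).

Split into non-overlapping primitives; take the origin at the lower-left of the bounding box.
Bottom flange: 9.2 × 0.95, A = 8.74 in², y = 0.475 in, Ī = 0.657321 in⁴.
Web: 0.65 × 11.2, A = 7.28 in², y = 6.55 in, Ī = 76.1003 in⁴.
Top flange: 9.2 × 0.95, A = 8.74 in², y = 12.625 in, Ī = 0.657321 in⁴.
Hole (subtracted): ⌀0.4, A = 0.125664 in², y = 0.475 in, Ī = 0.00125664 in⁴.
Centroid: ȳ = ΣA·y / ΣA = 6.58099 in.
Transfer each piece to the horizontal centroidal axis using Ī + A·d² with d = y − 6.58099:
  bottom flange: d = -6.10599 in → contributes +326.512 in⁴
  web: d = -0.0309896 in → contributes +76.1073 in⁴
  top flange: d = 6.04401 in → contributes +319.93 in⁴
  hole: d = -6.10599 in → contributes −4.68639 in⁴
Total I = 717.863 in⁴.

I_xx ≈ 717.9 in⁴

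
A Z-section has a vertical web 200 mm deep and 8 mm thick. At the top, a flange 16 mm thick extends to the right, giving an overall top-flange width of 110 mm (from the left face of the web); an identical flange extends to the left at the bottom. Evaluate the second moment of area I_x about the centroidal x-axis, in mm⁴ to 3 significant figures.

I_x ≈ 3.30 × 10⁷ mm⁴

Decompose the section into non-overlapping parts with the origin at the bottom-left of its bounding rectangle.
Web: 8 × 200, A = 1 600 mm², y = 100 mm, Ī = 5 333 333 mm⁴.
Top flange (beyond web): 102 × 16, A = 1 632 mm², y = 192 mm, Ī = 34 816 mm⁴.
Bottom flange (beyond web): 102 × 16, A = 1 632 mm², y = 8 mm, Ī = 34 816 mm⁴.
Centroid: ȳ = ΣA·y / ΣA = 100 mm.
Transfer each piece to the centroidal x-axis using Ī + A·d² with d = y − 100:
  web: d = 0 mm → contributes +5 333 333 mm⁴
  top flange (beyond web): d = 92 mm → contributes +13 848 064 mm⁴
  bottom flange (beyond web): d = -92 mm → contributes +13 848 064 mm⁴
Total I = 33 029 461 mm⁴.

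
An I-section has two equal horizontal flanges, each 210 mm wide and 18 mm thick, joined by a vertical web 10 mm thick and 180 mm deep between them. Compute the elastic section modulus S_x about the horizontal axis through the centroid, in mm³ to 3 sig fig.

Break the section into simple shapes (no overlaps), measuring from the bottom-left corner of the bounding box.
Bottom flange: 210 × 18, A = 3 780 mm², y = 9 mm, Ī = 102 060 mm⁴.
Web: 10 × 180, A = 1 800 mm², y = 108 mm, Ī = 4 860 000 mm⁴.
Top flange: 210 × 18, A = 3 780 mm², y = 207 mm, Ī = 102 060 mm⁴.
By symmetry the centroid is at mid-height, ȳ = 108 mm.
Transfer each piece to the horizontal axis through the centroid using Ī + A·d² with d = y − 108:
  bottom flange: d = -99 mm → contributes +37 149 840 mm⁴
  web: d = 0 mm → contributes +4 860 000 mm⁴
  top flange: d = 99 mm → contributes +37 149 840 mm⁴
Total I = 79 159 680 mm⁴.
Extreme fibre distance c = 108 mm; S = I/c = 732 960 mm³.

S_x ≈ 7.33 × 10⁵ mm³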